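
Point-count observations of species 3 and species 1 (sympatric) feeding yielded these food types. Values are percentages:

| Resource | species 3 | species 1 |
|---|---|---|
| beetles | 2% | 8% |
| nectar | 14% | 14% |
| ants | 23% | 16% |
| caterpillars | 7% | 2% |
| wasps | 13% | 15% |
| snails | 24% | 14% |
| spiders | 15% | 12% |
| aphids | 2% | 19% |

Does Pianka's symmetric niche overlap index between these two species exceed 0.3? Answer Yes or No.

Yes

Convert percentages to proportions (divide by 100).
Σ p₁ᵢp₂ᵢ = 0.0016 + 0.0196 + 0.0368 + 0.0014 + 0.0195 + 0.0336 + 0.0180 + 0.0038 = 0.1343
Σp_1ᵢ² = 0.02² + 0.14² + 0.23² + 0.07² + 0.13² + 0.24² + 0.15² + 0.02² = 0.0004 + 0.0196 + 0.0529 + 0.0049 + 0.0169 + 0.0576 + 0.0225 + 0.0004 = 0.1752
Σp_2ᵢ² = 0.08² + 0.14² + 0.16² + 0.02² + 0.15² + 0.14² + 0.12² + 0.19² = 0.0064 + 0.0196 + 0.0256 + 0.0004 + 0.0225 + 0.0196 + 0.0144 + 0.0361 = 0.1446
O = 0.1343 / √(0.1752 × 0.1446) = 0.1343 / 0.15917 = 0.8438
O = 0.8438 > 0.3 → Yes.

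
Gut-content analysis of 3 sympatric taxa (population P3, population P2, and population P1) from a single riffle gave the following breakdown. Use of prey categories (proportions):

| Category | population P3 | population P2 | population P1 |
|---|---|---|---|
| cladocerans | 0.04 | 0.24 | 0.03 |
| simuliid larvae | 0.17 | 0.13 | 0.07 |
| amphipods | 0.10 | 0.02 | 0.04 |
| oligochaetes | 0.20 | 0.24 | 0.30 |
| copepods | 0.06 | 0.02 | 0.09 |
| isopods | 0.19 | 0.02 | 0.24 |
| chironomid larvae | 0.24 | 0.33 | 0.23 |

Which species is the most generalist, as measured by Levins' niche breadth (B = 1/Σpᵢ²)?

Σp_P3ᵢ² = 0.04² + 0.17² + 0.10² + 0.20² + 0.06² + 0.19² + 0.24² = 0.0016 + 0.0289 + 0.0100 + 0.0400 + 0.0036 + 0.0361 + 0.0576 = 0.1778
B_P3 = 1 / 0.1778 = 5.6243
Σp_P2ᵢ² = 0.24² + 0.13² + 0.02² + 0.24² + 0.02² + 0.02² + 0.33² = 0.0576 + 0.0169 + 0.0004 + 0.0576 + 0.0004 + 0.0004 + 0.1089 = 0.2422
B_P2 = 1 / 0.2422 = 4.1288
Σp_P1ᵢ² = 0.03² + 0.07² + 0.04² + 0.30² + 0.09² + 0.24² + 0.23² = 0.0009 + 0.0049 + 0.0016 + 0.0900 + 0.0081 + 0.0576 + 0.0529 = 0.2160
B_P1 = 1 / 0.2160 = 4.6296
Highest B → broadest niche (most generalist): population P3 (B = 5.62).

population P3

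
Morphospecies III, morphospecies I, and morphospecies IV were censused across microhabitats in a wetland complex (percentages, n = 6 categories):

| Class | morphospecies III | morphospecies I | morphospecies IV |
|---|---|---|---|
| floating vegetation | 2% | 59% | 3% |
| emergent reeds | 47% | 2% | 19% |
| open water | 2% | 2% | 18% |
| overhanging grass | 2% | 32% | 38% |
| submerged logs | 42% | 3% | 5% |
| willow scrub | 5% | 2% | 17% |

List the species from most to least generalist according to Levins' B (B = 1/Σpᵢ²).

morphospecies IV > morphospecies III > morphospecies I

Convert percentages to proportions (divide by 100).
Σp_IIIᵢ² = 0.02² + 0.47² + 0.02² + 0.02² + 0.42² + 0.05² = 0.0004 + 0.2209 + 0.0004 + 0.0004 + 0.1764 + 0.0025 = 0.4010
B_III = 1 / 0.4010 = 2.4938
Σp_Iᵢ² = 0.59² + 0.02² + 0.02² + 0.32² + 0.03² + 0.02² = 0.3481 + 0.0004 + 0.0004 + 0.1024 + 0.0009 + 0.0004 = 0.4526
B_I = 1 / 0.4526 = 2.2095
Σp_IVᵢ² = 0.03² + 0.19² + 0.18² + 0.38² + 0.05² + 0.17² = 0.0009 + 0.0361 + 0.0324 + 0.1444 + 0.0025 + 0.0289 = 0.2452
B_IV = 1 / 0.2452 = 4.0783
Ranking by B (broadest → narrowest): morphospecies IV (4.08) > morphospecies III (2.49) > morphospecies I (2.21)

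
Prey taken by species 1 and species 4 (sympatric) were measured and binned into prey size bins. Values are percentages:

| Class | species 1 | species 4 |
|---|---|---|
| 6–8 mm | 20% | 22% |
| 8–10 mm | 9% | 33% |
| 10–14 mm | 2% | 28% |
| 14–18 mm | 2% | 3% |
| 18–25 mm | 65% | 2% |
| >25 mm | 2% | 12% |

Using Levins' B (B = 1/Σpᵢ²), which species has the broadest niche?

Convert percentages to proportions (divide by 100).
Σp_1ᵢ² = 0.20² + 0.09² + 0.02² + 0.02² + 0.65² + 0.02² = 0.0400 + 0.0081 + 0.0004 + 0.0004 + 0.4225 + 0.0004 = 0.4718
B_1 = 1 / 0.4718 = 2.1195
Σp_4ᵢ² = 0.22² + 0.33² + 0.28² + 0.03² + 0.02² + 0.12² = 0.0484 + 0.1089 + 0.0784 + 0.0009 + 0.0004 + 0.0144 = 0.2514
B_4 = 1 / 0.2514 = 3.9777
Highest B → broadest niche (most generalist): species 4 (B = 3.98).

species 4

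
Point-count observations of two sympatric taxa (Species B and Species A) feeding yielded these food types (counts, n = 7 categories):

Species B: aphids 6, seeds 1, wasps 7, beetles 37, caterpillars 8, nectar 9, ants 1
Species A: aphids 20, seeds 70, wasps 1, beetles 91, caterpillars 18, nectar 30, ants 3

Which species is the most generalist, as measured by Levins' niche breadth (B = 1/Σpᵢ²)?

Species A

Proportions for Species B (n=69): 6/69=0.0870, 1/69=0.0145, 7/69=0.1014, 37/69=0.5362, 8/69=0.1159, 9/69=0.1304, 1/69=0.0145
Proportions for Species A (n=233): 20/233=0.0858, 70/233=0.3004, 1/233=0.0043, 91/233=0.3906, 18/233=0.0773, 30/233=0.1288, 3/233=0.0129
Σp_Bᵢ² = 0.0870² + 0.0145² + 0.1014² + 0.5362² + 0.1159² + 0.1304² + 0.0145² = 0.007569 + 0.000210 + 0.010282 + 0.287510 + 0.013433 + 0.017004 + 0.000210 = 0.336218
B_B = 1 / 0.336218 = 2.9743
Σp_Aᵢ² = 0.0858² + 0.3004² + 0.0043² + 0.3906² + 0.0773² + 0.1288² + 0.0129² = 0.007362 + 0.090240 + 0.000018 + 0.152568 + 0.005975 + 0.016589 + 0.000166 = 0.272918
B_A = 1 / 0.272918 = 3.6641
Highest B → broadest niche (most generalist): Species A (B = 3.66).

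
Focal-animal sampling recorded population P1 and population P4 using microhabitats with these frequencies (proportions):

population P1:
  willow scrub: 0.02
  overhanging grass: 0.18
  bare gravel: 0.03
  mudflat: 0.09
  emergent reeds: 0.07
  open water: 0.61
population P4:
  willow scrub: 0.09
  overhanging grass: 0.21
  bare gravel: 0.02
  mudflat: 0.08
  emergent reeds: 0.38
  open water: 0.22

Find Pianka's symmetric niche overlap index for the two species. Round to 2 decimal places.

Σ p₁ᵢp₂ᵢ = 0.0018 + 0.0378 + 0.0006 + 0.0072 + 0.0266 + 0.1342 = 0.2082
Σp_1ᵢ² = 0.02² + 0.18² + 0.03² + 0.09² + 0.07² + 0.61² = 0.0004 + 0.0324 + 0.0009 + 0.0081 + 0.0049 + 0.3721 = 0.4188
Σp_2ᵢ² = 0.09² + 0.21² + 0.02² + 0.08² + 0.38² + 0.22² = 0.0081 + 0.0441 + 0.0004 + 0.0064 + 0.1444 + 0.0484 = 0.2518
O = 0.2082 / √(0.4188 × 0.2518) = 0.2082 / 0.32474 = 0.6411

0.64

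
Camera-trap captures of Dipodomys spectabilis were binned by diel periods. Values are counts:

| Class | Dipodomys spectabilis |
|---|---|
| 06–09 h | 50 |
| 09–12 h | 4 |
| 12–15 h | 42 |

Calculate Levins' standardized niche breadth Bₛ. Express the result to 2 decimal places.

Proportions for Dipodomys spectabilis (n=96): 50/96=0.5208, 4/96=0.0417, 42/96=0.4375
Σpᵢ² = 0.5208² + 0.0417² + 0.4375² = 0.271233 + 0.001739 + 0.191406 = 0.464378
B = 1 / 0.464378 = 2.1534
Bₛ = (B − 1)/(n − 1) = (2.1534 − 1)/(3 − 1) = 1.1534/2 = 0.5767

0.58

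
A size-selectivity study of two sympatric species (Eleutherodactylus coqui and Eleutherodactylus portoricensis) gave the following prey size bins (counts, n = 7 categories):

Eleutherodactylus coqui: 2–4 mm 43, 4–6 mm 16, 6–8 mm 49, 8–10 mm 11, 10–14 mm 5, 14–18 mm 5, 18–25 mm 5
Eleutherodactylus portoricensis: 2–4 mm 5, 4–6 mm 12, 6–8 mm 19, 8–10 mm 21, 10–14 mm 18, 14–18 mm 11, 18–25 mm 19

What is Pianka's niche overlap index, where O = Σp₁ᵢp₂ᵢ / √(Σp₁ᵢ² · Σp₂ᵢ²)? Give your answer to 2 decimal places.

Proportions for Eleutherodactylus coqui (n=134): 43/134=0.3209, 16/134=0.1194, 49/134=0.3657, 11/134=0.0821, 5/134=0.0373, 5/134=0.0373, 5/134=0.0373
Proportions for Eleutherodactylus portoricensis (n=105): 5/105=0.0476, 12/105=0.1143, 19/105=0.1810, 21/105=0.2000, 18/105=0.1714, 11/105=0.1048, 19/105=0.1810
Σ p₁ᵢp₂ᵢ = 0.015275 + 0.013647 + 0.066192 + 0.016420 + 0.006393 + 0.003909 + 0.006751 = 0.128587
Σp_1ᵢ² = 0.3209² + 0.1194² + 0.3657² + 0.0821² + 0.0373² + 0.0373² + 0.0373² = 0.102977 + 0.014256 + 0.133736 + 0.006740 + 0.001391 + 0.001391 + 0.001391 = 0.261882
Σp_2ᵢ² = 0.0476² + 0.1143² + 0.1810² + 0.2000² + 0.1714² + 0.1048² + 0.1810² = 0.002266 + 0.013064 + 0.032761 + 0.040000 + 0.029378 + 0.010983 + 0.032761 = 0.161213
O = 0.128587 / √(0.261882 × 0.161213) = 0.128587 / 0.2054721 = 0.6258

0.63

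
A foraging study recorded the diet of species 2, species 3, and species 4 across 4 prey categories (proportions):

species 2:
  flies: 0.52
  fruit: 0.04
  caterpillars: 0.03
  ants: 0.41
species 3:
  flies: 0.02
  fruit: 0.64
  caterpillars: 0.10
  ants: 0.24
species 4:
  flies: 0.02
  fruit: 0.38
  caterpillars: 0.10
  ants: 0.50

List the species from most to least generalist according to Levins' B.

Σp_2ᵢ² = 0.52² + 0.04² + 0.03² + 0.41² = 0.2704 + 0.0016 + 0.0009 + 0.1681 = 0.4410
B_2 = 1 / 0.4410 = 2.2676
Σp_3ᵢ² = 0.02² + 0.64² + 0.10² + 0.24² = 0.0004 + 0.4096 + 0.0100 + 0.0576 = 0.4776
B_3 = 1 / 0.4776 = 2.0938
Σp_4ᵢ² = 0.02² + 0.38² + 0.10² + 0.50² = 0.0004 + 0.1444 + 0.0100 + 0.2500 = 0.4048
B_4 = 1 / 0.4048 = 2.4704
Ranking by B (broadest → narrowest): species 4 (2.47) > species 2 (2.27) > species 3 (2.09)

species 4 > species 2 > species 3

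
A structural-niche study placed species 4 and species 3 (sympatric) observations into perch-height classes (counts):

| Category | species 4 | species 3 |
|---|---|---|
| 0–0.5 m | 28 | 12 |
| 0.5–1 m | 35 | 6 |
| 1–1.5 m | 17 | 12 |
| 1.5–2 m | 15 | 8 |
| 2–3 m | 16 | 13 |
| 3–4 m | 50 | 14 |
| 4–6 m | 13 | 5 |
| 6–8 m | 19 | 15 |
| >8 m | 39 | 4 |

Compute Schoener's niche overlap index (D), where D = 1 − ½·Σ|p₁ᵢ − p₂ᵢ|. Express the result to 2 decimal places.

0.74

Proportions for species 4 (n=232): 28/232=0.1207, 35/232=0.1509, 17/232=0.0733, 15/232=0.0647, 16/232=0.0690, 50/232=0.2155, 13/232=0.0560, 19/232=0.0819, 39/232=0.1681
Proportions for species 3 (n=89): 12/89=0.1348, 6/89=0.0674, 12/89=0.1348, 8/89=0.0899, 13/89=0.1461, 14/89=0.1573, 5/89=0.0562, 15/89=0.1685, 4/89=0.0449
Σ|p₁ᵢ − p₂ᵢ| = 0.0141 + 0.0835 + 0.0615 + 0.0252 + 0.0771 + 0.0582 + 0.0002 + 0.0866 + 0.1232 = 0.5296
D = 1 − ½ × 0.5296 = 1 − 0.26480 = 0.73520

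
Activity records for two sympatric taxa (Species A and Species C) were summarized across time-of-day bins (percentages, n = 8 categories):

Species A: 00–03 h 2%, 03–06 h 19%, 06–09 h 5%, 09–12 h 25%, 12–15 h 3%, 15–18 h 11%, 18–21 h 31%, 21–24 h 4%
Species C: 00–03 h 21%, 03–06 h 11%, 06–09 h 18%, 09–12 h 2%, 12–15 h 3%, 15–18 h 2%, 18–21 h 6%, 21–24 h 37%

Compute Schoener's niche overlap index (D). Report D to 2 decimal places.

0.35

Convert percentages to proportions (divide by 100).
Σ|p₁ᵢ − p₂ᵢ| = 0.19 + 0.08 + 0.13 + 0.23 + 0.00 + 0.09 + 0.25 + 0.33 = 1.30
D = 1 − ½ × 1.30 = 1 − 0.650 = 0.3500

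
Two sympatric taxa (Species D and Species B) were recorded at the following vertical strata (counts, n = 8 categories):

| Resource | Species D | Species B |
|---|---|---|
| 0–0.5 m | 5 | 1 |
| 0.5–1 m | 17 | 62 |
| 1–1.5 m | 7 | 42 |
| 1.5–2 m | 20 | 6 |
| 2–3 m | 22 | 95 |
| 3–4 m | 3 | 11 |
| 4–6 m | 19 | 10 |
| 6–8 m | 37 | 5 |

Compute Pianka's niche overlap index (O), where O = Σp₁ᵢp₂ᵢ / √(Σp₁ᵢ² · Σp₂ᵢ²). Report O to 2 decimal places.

0.60

Proportions for Species D (n=130): 5/130=0.0385, 17/130=0.1308, 7/130=0.0538, 20/130=0.1538, 22/130=0.1692, 3/130=0.0231, 19/130=0.1462, 37/130=0.2846
Proportions for Species B (n=232): 1/232=0.0043, 62/232=0.2672, 42/232=0.1810, 6/232=0.0259, 95/232=0.4095, 11/232=0.0474, 10/232=0.0431, 5/232=0.0216
Σ p₁ᵢp₂ᵢ = 0.000166 + 0.034950 + 0.009738 + 0.003983 + 0.069287 + 0.001095 + 0.006301 + 0.006147 = 0.131667
Σp_1ᵢ² = 0.0385² + 0.1308² + 0.0538² + 0.1538² + 0.1692² + 0.0231² + 0.1462² + 0.2846² = 0.001482 + 0.017109 + 0.002894 + 0.023654 + 0.028629 + 0.000534 + 0.021374 + 0.080997 = 0.176673
Σp_2ᵢ² = 0.0043² + 0.2672² + 0.1810² + 0.0259² + 0.4095² + 0.0474² + 0.0431² + 0.0216² = 0.000018 + 0.071396 + 0.032761 + 0.000671 + 0.167690 + 0.002247 + 0.001858 + 0.000467 = 0.277108
O = 0.131667 / √(0.176673 × 0.277108) = 0.131667 / 0.2212634 = 0.5951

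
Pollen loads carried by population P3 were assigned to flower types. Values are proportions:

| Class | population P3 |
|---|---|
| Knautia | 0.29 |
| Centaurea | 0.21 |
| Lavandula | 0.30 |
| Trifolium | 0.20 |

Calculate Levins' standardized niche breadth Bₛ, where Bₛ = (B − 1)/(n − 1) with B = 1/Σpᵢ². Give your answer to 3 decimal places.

Σpᵢ² = 0.29² + 0.21² + 0.30² + 0.20² = 0.0841 + 0.0441 + 0.0900 + 0.0400 = 0.2582
B = 1 / 0.2582 = 3.87297
Bₛ = (B − 1)/(n − 1) = (3.87297 − 1)/(4 − 1) = 2.87297/3 = 0.95766

0.958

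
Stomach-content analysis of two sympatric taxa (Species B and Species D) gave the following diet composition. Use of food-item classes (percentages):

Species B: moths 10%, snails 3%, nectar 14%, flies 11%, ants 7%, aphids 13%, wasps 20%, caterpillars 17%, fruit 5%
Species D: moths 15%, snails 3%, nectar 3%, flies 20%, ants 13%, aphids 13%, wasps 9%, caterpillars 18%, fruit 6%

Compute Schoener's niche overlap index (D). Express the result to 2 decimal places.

0.78

Convert percentages to proportions (divide by 100).
Σ|p₁ᵢ − p₂ᵢ| = 0.05 + 0.00 + 0.11 + 0.09 + 0.06 + 0.00 + 0.11 + 0.01 + 0.01 = 0.44
D = 1 − ½ × 0.44 = 1 − 0.220 = 0.7800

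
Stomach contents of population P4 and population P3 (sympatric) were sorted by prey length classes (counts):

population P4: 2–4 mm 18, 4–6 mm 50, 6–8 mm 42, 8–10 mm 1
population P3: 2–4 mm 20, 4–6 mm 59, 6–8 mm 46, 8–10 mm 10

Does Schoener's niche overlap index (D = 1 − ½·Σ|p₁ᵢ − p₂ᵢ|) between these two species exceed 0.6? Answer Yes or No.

Yes

Proportions for population P4 (n=111): 18/111=0.1622, 50/111=0.4505, 42/111=0.3784, 1/111=0.0090
Proportions for population P3 (n=135): 20/135=0.1481, 59/135=0.4370, 46/135=0.3407, 10/135=0.0741
Σ|p₁ᵢ − p₂ᵢ| = 0.0141 + 0.0135 + 0.0377 + 0.0651 = 0.1304
D = 1 − ½ × 0.1304 = 1 − 0.06520 = 0.93480
D = 0.93480 > 0.6 → Yes.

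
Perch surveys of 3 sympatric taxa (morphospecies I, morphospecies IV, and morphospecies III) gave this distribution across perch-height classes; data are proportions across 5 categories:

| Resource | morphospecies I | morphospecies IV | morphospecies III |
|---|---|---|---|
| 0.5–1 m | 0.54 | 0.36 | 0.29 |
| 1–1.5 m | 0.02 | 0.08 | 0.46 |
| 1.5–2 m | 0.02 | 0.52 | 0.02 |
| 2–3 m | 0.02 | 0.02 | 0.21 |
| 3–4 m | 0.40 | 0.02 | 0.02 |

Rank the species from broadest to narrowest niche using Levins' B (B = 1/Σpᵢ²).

Σp_Iᵢ² = 0.54² + 0.02² + 0.02² + 0.02² + 0.40² = 0.2916 + 0.0004 + 0.0004 + 0.0004 + 0.1600 = 0.4528
B_I = 1 / 0.4528 = 2.2085
Σp_IVᵢ² = 0.36² + 0.08² + 0.52² + 0.02² + 0.02² = 0.1296 + 0.0064 + 0.2704 + 0.0004 + 0.0004 = 0.4072
B_IV = 1 / 0.4072 = 2.4558
Σp_IIIᵢ² = 0.29² + 0.46² + 0.02² + 0.21² + 0.02² = 0.0841 + 0.2116 + 0.0004 + 0.0441 + 0.0004 = 0.3406
B_III = 1 / 0.3406 = 2.9360
Ranking by B (broadest → narrowest): morphospecies III (2.94) > morphospecies IV (2.46) > morphospecies I (2.21)

morphospecies III > morphospecies IV > morphospecies I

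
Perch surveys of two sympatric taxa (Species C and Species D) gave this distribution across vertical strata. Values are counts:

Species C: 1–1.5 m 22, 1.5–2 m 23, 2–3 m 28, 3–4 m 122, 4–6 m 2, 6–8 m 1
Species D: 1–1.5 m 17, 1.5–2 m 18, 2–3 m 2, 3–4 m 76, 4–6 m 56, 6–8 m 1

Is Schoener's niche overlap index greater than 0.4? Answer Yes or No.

Proportions for Species C (n=198): 22/198=0.1111, 23/198=0.1162, 28/198=0.1414, 122/198=0.6162, 2/198=0.0101, 1/198=0.0051
Proportions for Species D (n=170): 17/170=0.1000, 18/170=0.1059, 2/170=0.0118, 76/170=0.4471, 56/170=0.3294, 1/170=0.0059
Σ|p₁ᵢ − p₂ᵢ| = 0.0111 + 0.0103 + 0.1296 + 0.1691 + 0.3193 + 0.0008 = 0.6402
D = 1 − ½ × 0.6402 = 1 − 0.32010 = 0.67990
D = 0.67990 > 0.4 → Yes.

Yes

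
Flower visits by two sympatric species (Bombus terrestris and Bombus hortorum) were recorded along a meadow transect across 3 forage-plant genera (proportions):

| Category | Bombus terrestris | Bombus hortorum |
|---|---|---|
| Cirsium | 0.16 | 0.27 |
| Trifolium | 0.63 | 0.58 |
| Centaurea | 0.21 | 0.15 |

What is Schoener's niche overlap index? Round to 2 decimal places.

Σ|p₁ᵢ − p₂ᵢ| = 0.11 + 0.05 + 0.06 = 0.22
D = 1 − ½ × 0.22 = 1 − 0.110 = 0.8900

0.89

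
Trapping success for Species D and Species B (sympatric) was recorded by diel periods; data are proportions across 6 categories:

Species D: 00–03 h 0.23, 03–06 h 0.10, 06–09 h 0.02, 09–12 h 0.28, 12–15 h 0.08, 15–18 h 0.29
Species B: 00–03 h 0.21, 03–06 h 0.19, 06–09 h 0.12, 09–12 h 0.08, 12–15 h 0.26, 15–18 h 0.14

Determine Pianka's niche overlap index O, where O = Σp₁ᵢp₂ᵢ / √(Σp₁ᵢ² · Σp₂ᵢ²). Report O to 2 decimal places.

0.73

Σ p₁ᵢp₂ᵢ = 0.0483 + 0.0190 + 0.0024 + 0.0224 + 0.0208 + 0.0406 = 0.1535
Σp_1ᵢ² = 0.23² + 0.10² + 0.02² + 0.28² + 0.08² + 0.29² = 0.0529 + 0.0100 + 0.0004 + 0.0784 + 0.0064 + 0.0841 = 0.2322
Σp_2ᵢ² = 0.21² + 0.19² + 0.12² + 0.08² + 0.26² + 0.14² = 0.0441 + 0.0361 + 0.0144 + 0.0064 + 0.0676 + 0.0196 = 0.1882
O = 0.1535 / √(0.2322 × 0.1882) = 0.1535 / 0.20905 = 0.7343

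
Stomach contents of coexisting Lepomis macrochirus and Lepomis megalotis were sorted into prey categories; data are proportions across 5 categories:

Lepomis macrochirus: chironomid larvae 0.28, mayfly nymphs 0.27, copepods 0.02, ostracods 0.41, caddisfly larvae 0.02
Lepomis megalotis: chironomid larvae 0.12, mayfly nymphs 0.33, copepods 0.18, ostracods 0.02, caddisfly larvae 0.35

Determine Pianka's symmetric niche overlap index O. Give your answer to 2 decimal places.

Σ p₁ᵢp₂ᵢ = 0.0336 + 0.0891 + 0.0036 + 0.0082 + 0.0070 = 0.1415
Σp_1ᵢ² = 0.28² + 0.27² + 0.02² + 0.41² + 0.02² = 0.0784 + 0.0729 + 0.0004 + 0.1681 + 0.0004 = 0.3202
Σp_2ᵢ² = 0.12² + 0.33² + 0.18² + 0.02² + 0.35² = 0.0144 + 0.1089 + 0.0324 + 0.0004 + 0.1225 = 0.2786
O = 0.1415 / √(0.3202 × 0.2786) = 0.1415 / 0.29868 = 0.4738

0.47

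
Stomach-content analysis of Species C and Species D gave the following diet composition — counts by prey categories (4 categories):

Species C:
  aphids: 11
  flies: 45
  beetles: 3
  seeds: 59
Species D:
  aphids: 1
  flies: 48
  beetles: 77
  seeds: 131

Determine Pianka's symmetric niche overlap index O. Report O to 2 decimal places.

Proportions for Species C (n=118): 11/118=0.0932, 45/118=0.3814, 3/118=0.0254, 59/118=0.5000
Proportions for Species D (n=257): 1/257=0.0039, 48/257=0.1868, 77/257=0.2996, 131/257=0.5097
Σ p₁ᵢp₂ᵢ = 0.000363 + 0.071246 + 0.007610 + 0.254850 = 0.334069
Σp_1ᵢ² = 0.0932² + 0.3814² + 0.0254² + 0.5000² = 0.008686 + 0.145466 + 0.000645 + 0.250000 = 0.404797
Σp_2ᵢ² = 0.0039² + 0.1868² + 0.2996² + 0.5097² = 0.000015 + 0.034894 + 0.089760 + 0.259794 = 0.384463
O = 0.334069 / √(0.404797 × 0.384463) = 0.334069 / 0.3944990 = 0.8468

0.85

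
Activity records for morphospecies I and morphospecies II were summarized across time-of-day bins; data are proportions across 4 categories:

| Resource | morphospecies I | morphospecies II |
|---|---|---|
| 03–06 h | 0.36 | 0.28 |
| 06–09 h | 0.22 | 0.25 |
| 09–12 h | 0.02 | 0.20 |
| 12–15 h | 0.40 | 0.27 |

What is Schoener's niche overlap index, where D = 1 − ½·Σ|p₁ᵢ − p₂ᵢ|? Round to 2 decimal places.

0.79

Σ|p₁ᵢ − p₂ᵢ| = 0.08 + 0.03 + 0.18 + 0.13 = 0.42
D = 1 − ½ × 0.42 = 1 − 0.210 = 0.7900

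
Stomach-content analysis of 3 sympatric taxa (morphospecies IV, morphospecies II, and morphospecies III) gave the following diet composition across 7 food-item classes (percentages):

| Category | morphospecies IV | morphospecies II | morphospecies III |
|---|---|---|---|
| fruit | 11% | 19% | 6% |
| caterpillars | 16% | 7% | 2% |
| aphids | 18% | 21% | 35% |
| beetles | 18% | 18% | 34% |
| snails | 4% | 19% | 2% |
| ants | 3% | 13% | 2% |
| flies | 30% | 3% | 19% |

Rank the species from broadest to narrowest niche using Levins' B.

Convert percentages to proportions (divide by 100).
Σp_IVᵢ² = 0.11² + 0.16² + 0.18² + 0.18² + 0.04² + 0.03² + 0.30² = 0.0121 + 0.0256 + 0.0324 + 0.0324 + 0.0016 + 0.0009 + 0.0900 = 0.1950
B_IV = 1 / 0.1950 = 5.1282
Σp_IIᵢ² = 0.19² + 0.07² + 0.21² + 0.18² + 0.19² + 0.13² + 0.03² = 0.0361 + 0.0049 + 0.0441 + 0.0324 + 0.0361 + 0.0169 + 0.0009 = 0.1714
B_II = 1 / 0.1714 = 5.8343
Σp_IIIᵢ² = 0.06² + 0.02² + 0.35² + 0.34² + 0.02² + 0.02² + 0.19² = 0.0036 + 0.0004 + 0.1225 + 0.1156 + 0.0004 + 0.0004 + 0.0361 = 0.2790
B_III = 1 / 0.2790 = 3.5842
Ranking by B (broadest → narrowest): morphospecies II (5.83) > morphospecies IV (5.13) > morphospecies III (3.58)

morphospecies II > morphospecies IV > morphospecies III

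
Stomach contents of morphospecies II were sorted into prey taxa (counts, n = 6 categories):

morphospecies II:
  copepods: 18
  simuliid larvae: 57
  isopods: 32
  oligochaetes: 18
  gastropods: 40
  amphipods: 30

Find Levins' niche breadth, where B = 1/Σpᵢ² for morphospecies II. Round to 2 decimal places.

5.12

Proportions for morphospecies II (n=195): 18/195=0.0923, 57/195=0.2923, 32/195=0.1641, 18/195=0.0923, 40/195=0.2051, 30/195=0.1538
Σpᵢ² = 0.0923² + 0.2923² + 0.1641² + 0.0923² + 0.2051² + 0.1538² = 0.008519 + 0.085439 + 0.026929 + 0.008519 + 0.042066 + 0.023654 = 0.195126
B = 1 / 0.195126 = 5.1249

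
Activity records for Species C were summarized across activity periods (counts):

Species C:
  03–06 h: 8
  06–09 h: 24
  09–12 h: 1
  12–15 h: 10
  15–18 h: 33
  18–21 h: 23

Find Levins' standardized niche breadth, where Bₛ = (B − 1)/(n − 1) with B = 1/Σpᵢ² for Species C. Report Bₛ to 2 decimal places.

0.63

Proportions for Species C (n=99): 8/99=0.0808, 24/99=0.2424, 1/99=0.0101, 10/99=0.1010, 33/99=0.3333, 23/99=0.2323
Σpᵢ² = 0.0808² + 0.2424² + 0.0101² + 0.1010² + 0.3333² + 0.2323² = 0.006529 + 0.058758 + 0.000102 + 0.010201 + 0.111089 + 0.053963 = 0.240642
B = 1 / 0.240642 = 4.1556
Bₛ = (B − 1)/(n − 1) = (4.1556 − 1)/(6 − 1) = 3.1556/5 = 0.6311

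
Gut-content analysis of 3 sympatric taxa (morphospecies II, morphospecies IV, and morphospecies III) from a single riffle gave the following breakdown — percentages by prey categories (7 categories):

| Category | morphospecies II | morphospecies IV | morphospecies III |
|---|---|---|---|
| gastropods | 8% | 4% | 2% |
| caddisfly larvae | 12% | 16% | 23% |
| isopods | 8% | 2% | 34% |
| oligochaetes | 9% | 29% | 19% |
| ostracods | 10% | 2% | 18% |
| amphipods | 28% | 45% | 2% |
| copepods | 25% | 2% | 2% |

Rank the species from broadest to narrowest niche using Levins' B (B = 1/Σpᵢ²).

morphospecies II > morphospecies III > morphospecies IV

Convert percentages to proportions (divide by 100).
Σp_IIᵢ² = 0.08² + 0.12² + 0.08² + 0.09² + 0.10² + 0.28² + 0.25² = 0.0064 + 0.0144 + 0.0064 + 0.0081 + 0.0100 + 0.0784 + 0.0625 = 0.1862
B_II = 1 / 0.1862 = 5.3706
Σp_IVᵢ² = 0.04² + 0.16² + 0.02² + 0.29² + 0.02² + 0.45² + 0.02² = 0.0016 + 0.0256 + 0.0004 + 0.0841 + 0.0004 + 0.2025 + 0.0004 = 0.3150
B_IV = 1 / 0.3150 = 3.1746
Σp_IIIᵢ² = 0.02² + 0.23² + 0.34² + 0.19² + 0.18² + 0.02² + 0.02² = 0.0004 + 0.0529 + 0.1156 + 0.0361 + 0.0324 + 0.0004 + 0.0004 = 0.2382
B_III = 1 / 0.2382 = 4.1982
Ranking by B (broadest → narrowest): morphospecies II (5.37) > morphospecies III (4.20) > morphospecies IV (3.17)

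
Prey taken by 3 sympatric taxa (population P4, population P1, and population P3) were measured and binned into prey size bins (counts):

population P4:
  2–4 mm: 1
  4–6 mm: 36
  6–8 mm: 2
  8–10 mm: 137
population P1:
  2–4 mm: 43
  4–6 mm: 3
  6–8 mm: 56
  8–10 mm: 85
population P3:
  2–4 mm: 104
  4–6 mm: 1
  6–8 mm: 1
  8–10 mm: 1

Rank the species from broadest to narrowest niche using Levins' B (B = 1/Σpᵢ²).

Proportions for population P4 (n=176): 1/176=0.0057, 36/176=0.2045, 2/176=0.0114, 137/176=0.7784
Proportions for population P1 (n=187): 43/187=0.2299, 3/187=0.0160, 56/187=0.2995, 85/187=0.4545
Proportions for population P3 (n=107): 104/107=0.9720, 1/107=0.0093, 1/107=0.0093, 1/107=0.0093
Σp_P4ᵢ² = 0.0057² + 0.2045² + 0.0114² + 0.7784² = 0.000032 + 0.041820 + 0.000130 + 0.605907 = 0.647889
B_P4 = 1 / 0.647889 = 1.5435
Σp_P1ᵢ² = 0.2299² + 0.0160² + 0.2995² + 0.4545² = 0.052854 + 0.000256 + 0.089700 + 0.206570 = 0.349380
B_P1 = 1 / 0.349380 = 2.8622
Σp_P3ᵢ² = 0.9720² + 0.0093² + 0.0093² + 0.0093² = 0.944784 + 0.000086 + 0.000086 + 0.000086 = 0.945042
B_P3 = 1 / 0.945042 = 1.0582
Ranking by B (broadest → narrowest): population P1 (2.86) > population P4 (1.54) > population P3 (1.06)

population P1 > population P4 > population P3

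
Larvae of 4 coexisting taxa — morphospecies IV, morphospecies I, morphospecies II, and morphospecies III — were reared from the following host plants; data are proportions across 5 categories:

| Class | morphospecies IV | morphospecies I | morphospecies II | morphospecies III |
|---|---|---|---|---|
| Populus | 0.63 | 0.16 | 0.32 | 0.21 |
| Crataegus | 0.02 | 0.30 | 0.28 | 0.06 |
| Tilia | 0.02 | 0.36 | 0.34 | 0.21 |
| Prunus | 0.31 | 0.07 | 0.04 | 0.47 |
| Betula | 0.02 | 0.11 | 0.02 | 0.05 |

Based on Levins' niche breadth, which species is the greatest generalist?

Σp_IVᵢ² = 0.63² + 0.02² + 0.02² + 0.31² + 0.02² = 0.3969 + 0.0004 + 0.0004 + 0.0961 + 0.0004 = 0.4942
B_IV = 1 / 0.4942 = 2.0235
Σp_Iᵢ² = 0.16² + 0.30² + 0.36² + 0.07² + 0.11² = 0.0256 + 0.0900 + 0.1296 + 0.0049 + 0.0121 = 0.2622
B_I = 1 / 0.2622 = 3.8139
Σp_IIᵢ² = 0.32² + 0.28² + 0.34² + 0.04² + 0.02² = 0.1024 + 0.0784 + 0.1156 + 0.0016 + 0.0004 = 0.2984
B_II = 1 / 0.2984 = 3.3512
Σp_IIIᵢ² = 0.21² + 0.06² + 0.21² + 0.47² + 0.05² = 0.0441 + 0.0036 + 0.0441 + 0.2209 + 0.0025 = 0.3152
B_III = 1 / 0.3152 = 3.1726
Highest B → broadest niche (most generalist): morphospecies I (B = 3.81).

morphospecies I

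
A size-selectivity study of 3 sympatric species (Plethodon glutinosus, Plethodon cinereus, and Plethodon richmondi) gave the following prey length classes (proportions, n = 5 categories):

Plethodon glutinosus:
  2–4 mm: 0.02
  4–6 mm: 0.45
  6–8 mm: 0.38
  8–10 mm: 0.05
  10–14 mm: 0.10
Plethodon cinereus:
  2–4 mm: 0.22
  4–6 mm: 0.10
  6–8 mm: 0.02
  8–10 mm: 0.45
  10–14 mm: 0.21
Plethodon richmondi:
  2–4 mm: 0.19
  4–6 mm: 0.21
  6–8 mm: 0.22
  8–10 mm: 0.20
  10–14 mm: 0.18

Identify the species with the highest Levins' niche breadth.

Plethodon richmondi

Σp_glutᵢ² = 0.02² + 0.45² + 0.38² + 0.05² + 0.10² = 0.0004 + 0.2025 + 0.1444 + 0.0025 + 0.0100 = 0.3598
B_glut = 1 / 0.3598 = 2.7793
Σp_cineᵢ² = 0.22² + 0.10² + 0.02² + 0.45² + 0.21² = 0.0484 + 0.0100 + 0.0004 + 0.2025 + 0.0441 = 0.3054
B_cine = 1 / 0.3054 = 3.2744
Σp_richᵢ² = 0.19² + 0.21² + 0.22² + 0.20² + 0.18² = 0.0361 + 0.0441 + 0.0484 + 0.0400 + 0.0324 = 0.2010
B_rich = 1 / 0.2010 = 4.9751
Highest B → broadest niche (most generalist): Plethodon richmondi (B = 4.98).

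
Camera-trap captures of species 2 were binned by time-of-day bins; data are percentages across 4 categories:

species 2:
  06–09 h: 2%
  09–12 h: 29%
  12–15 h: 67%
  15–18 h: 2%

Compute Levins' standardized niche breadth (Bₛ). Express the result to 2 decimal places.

0.29

Convert percentages to proportions (divide by 100).
Σpᵢ² = 0.02² + 0.29² + 0.67² + 0.02² = 0.0004 + 0.0841 + 0.4489 + 0.0004 = 0.5338
B = 1 / 0.5338 = 1.8734
Bₛ = (B − 1)/(n − 1) = (1.8734 − 1)/(4 − 1) = 0.8734/3 = 0.2911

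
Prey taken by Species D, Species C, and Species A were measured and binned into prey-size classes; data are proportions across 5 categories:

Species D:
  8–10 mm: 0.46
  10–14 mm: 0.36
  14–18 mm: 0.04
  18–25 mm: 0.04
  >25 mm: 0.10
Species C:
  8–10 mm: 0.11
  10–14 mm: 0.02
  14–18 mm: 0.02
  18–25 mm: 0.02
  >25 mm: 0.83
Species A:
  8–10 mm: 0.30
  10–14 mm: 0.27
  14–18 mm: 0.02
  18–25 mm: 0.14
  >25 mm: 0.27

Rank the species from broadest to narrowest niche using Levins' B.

Σp_Dᵢ² = 0.46² + 0.36² + 0.04² + 0.04² + 0.10² = 0.2116 + 0.1296 + 0.0016 + 0.0016 + 0.0100 = 0.3544
B_D = 1 / 0.3544 = 2.8217
Σp_Cᵢ² = 0.11² + 0.02² + 0.02² + 0.02² + 0.83² = 0.0121 + 0.0004 + 0.0004 + 0.0004 + 0.6889 = 0.7022
B_C = 1 / 0.7022 = 1.4241
Σp_Aᵢ² = 0.30² + 0.27² + 0.02² + 0.14² + 0.27² = 0.0900 + 0.0729 + 0.0004 + 0.0196 + 0.0729 = 0.2558
B_A = 1 / 0.2558 = 3.9093
Ranking by B (broadest → narrowest): Species A (3.91) > Species D (2.82) > Species C (1.42)

Species A > Species D > Species C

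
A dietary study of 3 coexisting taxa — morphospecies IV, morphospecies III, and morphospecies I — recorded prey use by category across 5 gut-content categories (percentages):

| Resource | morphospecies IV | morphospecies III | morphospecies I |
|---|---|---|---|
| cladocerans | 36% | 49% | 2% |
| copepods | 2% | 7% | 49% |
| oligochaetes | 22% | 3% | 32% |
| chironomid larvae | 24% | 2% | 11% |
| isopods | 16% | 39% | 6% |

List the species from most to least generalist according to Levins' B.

morphospecies IV > morphospecies I > morphospecies III

Convert percentages to proportions (divide by 100).
Σp_IVᵢ² = 0.36² + 0.02² + 0.22² + 0.24² + 0.16² = 0.1296 + 0.0004 + 0.0484 + 0.0576 + 0.0256 = 0.2616
B_IV = 1 / 0.2616 = 3.8226
Σp_IIIᵢ² = 0.49² + 0.07² + 0.03² + 0.02² + 0.39² = 0.2401 + 0.0049 + 0.0009 + 0.0004 + 0.1521 = 0.3984
B_III = 1 / 0.3984 = 2.5100
Σp_Iᵢ² = 0.02² + 0.49² + 0.32² + 0.11² + 0.06² = 0.0004 + 0.2401 + 0.1024 + 0.0121 + 0.0036 = 0.3586
B_I = 1 / 0.3586 = 2.7886
Ranking by B (broadest → narrowest): morphospecies IV (3.82) > morphospecies I (2.79) > morphospecies III (2.51)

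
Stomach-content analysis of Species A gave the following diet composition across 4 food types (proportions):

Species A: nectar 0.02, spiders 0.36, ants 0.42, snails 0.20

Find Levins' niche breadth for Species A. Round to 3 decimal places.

Σpᵢ² = 0.02² + 0.36² + 0.42² + 0.20² = 0.0004 + 0.1296 + 0.1764 + 0.0400 = 0.3464
B = 1 / 0.3464 = 2.88684

2.887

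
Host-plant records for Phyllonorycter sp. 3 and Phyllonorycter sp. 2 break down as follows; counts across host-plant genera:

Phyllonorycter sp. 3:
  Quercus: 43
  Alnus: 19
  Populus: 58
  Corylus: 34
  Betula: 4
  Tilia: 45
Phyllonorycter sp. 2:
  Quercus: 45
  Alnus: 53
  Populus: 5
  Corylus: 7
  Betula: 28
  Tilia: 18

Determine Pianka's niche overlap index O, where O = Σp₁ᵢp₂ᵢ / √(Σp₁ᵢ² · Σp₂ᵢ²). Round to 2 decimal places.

Proportions for Phyllonorycter sp. 3 (n=203): 43/203=0.2118, 19/203=0.0936, 58/203=0.2857, 34/203=0.1675, 4/203=0.0197, 45/203=0.2217
Proportions for Phyllonorycter sp. 2 (n=156): 45/156=0.2885, 53/156=0.3397, 5/156=0.0321, 7/156=0.0449, 28/156=0.1795, 18/156=0.1154
Σ p₁ᵢp₂ᵢ = 0.061104 + 0.031796 + 0.009171 + 0.007521 + 0.003536 + 0.025584 = 0.138712
Σp_1ᵢ² = 0.2118² + 0.0936² + 0.2857² + 0.1675² + 0.0197² + 0.2217² = 0.044859 + 0.008761 + 0.081624 + 0.028056 + 0.000388 + 0.049151 = 0.212839
Σp_2ᵢ² = 0.2885² + 0.3397² + 0.0321² + 0.0449² + 0.1795² + 0.1154² = 0.083232 + 0.115396 + 0.001030 + 0.002016 + 0.032220 + 0.013317 = 0.247211
O = 0.138712 / √(0.212839 × 0.247211) = 0.138712 / 0.2293821 = 0.6047

0.60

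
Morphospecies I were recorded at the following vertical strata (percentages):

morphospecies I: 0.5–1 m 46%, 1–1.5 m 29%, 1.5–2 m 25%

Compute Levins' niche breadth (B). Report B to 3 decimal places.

2.792

Convert percentages to proportions (divide by 100).
Σpᵢ² = 0.46² + 0.29² + 0.25² = 0.2116 + 0.0841 + 0.0625 = 0.3582
B = 1 / 0.3582 = 2.79174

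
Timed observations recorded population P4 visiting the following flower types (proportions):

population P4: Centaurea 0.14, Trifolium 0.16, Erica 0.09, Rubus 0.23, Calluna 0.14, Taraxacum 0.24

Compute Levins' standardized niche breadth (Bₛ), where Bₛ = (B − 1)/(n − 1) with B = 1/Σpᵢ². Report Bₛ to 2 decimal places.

0.89

Σpᵢ² = 0.14² + 0.16² + 0.09² + 0.23² + 0.14² + 0.24² = 0.0196 + 0.0256 + 0.0081 + 0.0529 + 0.0196 + 0.0576 = 0.1834
B = 1 / 0.1834 = 5.4526
Bₛ = (B − 1)/(n − 1) = (5.4526 − 1)/(6 − 1) = 4.4526/5 = 0.8905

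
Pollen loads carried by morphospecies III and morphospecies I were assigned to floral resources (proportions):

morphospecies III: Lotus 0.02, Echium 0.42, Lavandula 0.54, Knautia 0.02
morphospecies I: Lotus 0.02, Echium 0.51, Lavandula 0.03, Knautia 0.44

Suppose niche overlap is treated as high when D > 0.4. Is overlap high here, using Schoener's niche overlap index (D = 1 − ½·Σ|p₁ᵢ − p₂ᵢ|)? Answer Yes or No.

Σ|p₁ᵢ − p₂ᵢ| = 0.00 + 0.09 + 0.51 + 0.42 = 1.02
D = 1 − ½ × 1.02 = 1 − 0.510 = 0.4900
D = 0.4900 > 0.4 → Yes.

Yes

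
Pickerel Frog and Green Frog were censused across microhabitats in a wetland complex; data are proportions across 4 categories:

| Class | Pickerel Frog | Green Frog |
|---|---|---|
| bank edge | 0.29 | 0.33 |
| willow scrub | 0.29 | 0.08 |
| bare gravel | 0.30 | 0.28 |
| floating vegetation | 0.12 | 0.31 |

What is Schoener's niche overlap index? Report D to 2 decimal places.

0.77

Σ|p₁ᵢ − p₂ᵢ| = 0.04 + 0.21 + 0.02 + 0.19 = 0.46
D = 1 − ½ × 0.46 = 1 − 0.230 = 0.7700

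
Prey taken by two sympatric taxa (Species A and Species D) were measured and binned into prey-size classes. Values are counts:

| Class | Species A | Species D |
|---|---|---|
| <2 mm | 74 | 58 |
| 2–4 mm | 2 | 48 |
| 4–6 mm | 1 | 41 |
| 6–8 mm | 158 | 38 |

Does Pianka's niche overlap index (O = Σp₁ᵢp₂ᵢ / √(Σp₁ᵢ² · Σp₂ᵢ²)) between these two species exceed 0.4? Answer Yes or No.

Yes

Proportions for Species A (n=235): 74/235=0.3149, 2/235=0.0085, 1/235=0.0043, 158/235=0.6723
Proportions for Species D (n=185): 58/185=0.3135, 48/185=0.2595, 41/185=0.2216, 38/185=0.2054
Σ p₁ᵢp₂ᵢ = 0.098721 + 0.002206 + 0.000953 + 0.138090 = 0.239970
Σp_1ᵢ² = 0.3149² + 0.0085² + 0.0043² + 0.6723² = 0.099162 + 0.000072 + 0.000018 + 0.451987 = 0.551239
Σp_2ᵢ² = 0.3135² + 0.2595² + 0.2216² + 0.2054² = 0.098282 + 0.067340 + 0.049107 + 0.042189 = 0.256918
O = 0.239970 / √(0.551239 × 0.256918) = 0.239970 / 0.3763286 = 0.6377
O = 0.6377 > 0.4 → Yes.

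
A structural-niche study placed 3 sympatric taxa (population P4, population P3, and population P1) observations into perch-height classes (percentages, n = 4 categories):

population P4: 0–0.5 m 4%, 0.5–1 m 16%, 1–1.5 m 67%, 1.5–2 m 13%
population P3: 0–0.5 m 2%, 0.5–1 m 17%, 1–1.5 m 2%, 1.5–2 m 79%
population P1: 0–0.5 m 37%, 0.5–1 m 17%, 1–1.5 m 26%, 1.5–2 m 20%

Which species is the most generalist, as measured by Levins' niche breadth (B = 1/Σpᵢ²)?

Convert percentages to proportions (divide by 100).
Σp_P4ᵢ² = 0.04² + 0.16² + 0.67² + 0.13² = 0.0016 + 0.0256 + 0.4489 + 0.0169 = 0.4930
B_P4 = 1 / 0.4930 = 2.0284
Σp_P3ᵢ² = 0.02² + 0.17² + 0.02² + 0.79² = 0.0004 + 0.0289 + 0.0004 + 0.6241 = 0.6538
B_P3 = 1 / 0.6538 = 1.5295
Σp_P1ᵢ² = 0.37² + 0.17² + 0.26² + 0.20² = 0.1369 + 0.0289 + 0.0676 + 0.0400 = 0.2734
B_P1 = 1 / 0.2734 = 3.6576
Highest B → broadest niche (most generalist): population P1 (B = 3.66).

population P1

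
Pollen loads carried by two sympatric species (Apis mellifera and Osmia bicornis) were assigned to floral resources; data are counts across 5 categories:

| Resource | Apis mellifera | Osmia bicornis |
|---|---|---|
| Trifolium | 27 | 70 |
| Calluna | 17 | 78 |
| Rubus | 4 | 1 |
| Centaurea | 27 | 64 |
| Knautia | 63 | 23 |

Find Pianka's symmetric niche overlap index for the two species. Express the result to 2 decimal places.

Proportions for Apis mellifera (n=138): 27/138=0.1957, 17/138=0.1232, 4/138=0.0290, 27/138=0.1957, 63/138=0.4565
Proportions for Osmia bicornis (n=236): 70/236=0.2966, 78/236=0.3305, 1/236=0.0042, 64/236=0.2712, 23/236=0.0975
Σ p₁ᵢp₂ᵢ = 0.058045 + 0.040718 + 0.000122 + 0.053074 + 0.044509 = 0.196468
Σp_1ᵢ² = 0.1957² + 0.1232² + 0.0290² + 0.1957² + 0.4565² = 0.038298 + 0.015178 + 0.000841 + 0.038298 + 0.208392 = 0.301007
Σp_2ᵢ² = 0.2966² + 0.3305² + 0.0042² + 0.2712² + 0.0975² = 0.087972 + 0.109230 + 0.000018 + 0.073549 + 0.009506 = 0.280275
O = 0.196468 / √(0.301007 × 0.280275) = 0.196468 / 0.2904561 = 0.6764

0.68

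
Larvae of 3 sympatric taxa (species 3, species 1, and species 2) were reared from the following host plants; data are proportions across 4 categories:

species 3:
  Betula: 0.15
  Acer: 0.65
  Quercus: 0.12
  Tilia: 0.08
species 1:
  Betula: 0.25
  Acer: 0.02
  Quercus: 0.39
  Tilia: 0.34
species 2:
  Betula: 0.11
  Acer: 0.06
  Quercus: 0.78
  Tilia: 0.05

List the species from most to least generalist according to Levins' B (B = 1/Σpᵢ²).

Σp_3ᵢ² = 0.15² + 0.65² + 0.12² + 0.08² = 0.0225 + 0.4225 + 0.0144 + 0.0064 = 0.4658
B_3 = 1 / 0.4658 = 2.1468
Σp_1ᵢ² = 0.25² + 0.02² + 0.39² + 0.34² = 0.0625 + 0.0004 + 0.1521 + 0.1156 = 0.3306
B_1 = 1 / 0.3306 = 3.0248
Σp_2ᵢ² = 0.11² + 0.06² + 0.78² + 0.05² = 0.0121 + 0.0036 + 0.6084 + 0.0025 = 0.6266
B_2 = 1 / 0.6266 = 1.5959
Ranking by B (broadest → narrowest): species 1 (3.02) > species 3 (2.15) > species 2 (1.60)

species 1 > species 3 > species 2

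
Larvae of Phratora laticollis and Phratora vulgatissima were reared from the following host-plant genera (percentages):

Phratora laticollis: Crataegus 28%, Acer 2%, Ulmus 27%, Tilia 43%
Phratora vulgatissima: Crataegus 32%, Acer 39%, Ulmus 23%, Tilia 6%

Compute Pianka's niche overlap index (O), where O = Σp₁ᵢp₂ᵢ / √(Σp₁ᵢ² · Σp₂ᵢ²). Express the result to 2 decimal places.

0.57

Convert percentages to proportions (divide by 100).
Σ p₁ᵢp₂ᵢ = 0.0896 + 0.0078 + 0.0621 + 0.0258 = 0.1853
Σp_1ᵢ² = 0.28² + 0.02² + 0.27² + 0.43² = 0.0784 + 0.0004 + 0.0729 + 0.1849 = 0.3366
Σp_2ᵢ² = 0.32² + 0.39² + 0.23² + 0.06² = 0.1024 + 0.1521 + 0.0529 + 0.0036 = 0.3110
O = 0.1853 / √(0.3366 × 0.3110) = 0.1853 / 0.32355 = 0.5727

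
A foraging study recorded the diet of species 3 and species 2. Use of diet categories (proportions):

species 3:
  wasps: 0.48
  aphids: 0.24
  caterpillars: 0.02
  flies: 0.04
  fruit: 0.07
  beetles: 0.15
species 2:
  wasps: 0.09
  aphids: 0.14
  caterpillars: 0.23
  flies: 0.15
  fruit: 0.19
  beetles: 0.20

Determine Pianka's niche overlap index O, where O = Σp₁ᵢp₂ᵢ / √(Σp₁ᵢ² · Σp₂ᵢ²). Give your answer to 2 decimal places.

0.55

Σ p₁ᵢp₂ᵢ = 0.0432 + 0.0336 + 0.0046 + 0.0060 + 0.0133 + 0.0300 = 0.1307
Σp_1ᵢ² = 0.48² + 0.24² + 0.02² + 0.04² + 0.07² + 0.15² = 0.2304 + 0.0576 + 0.0004 + 0.0016 + 0.0049 + 0.0225 = 0.3174
Σp_2ᵢ² = 0.09² + 0.14² + 0.23² + 0.15² + 0.19² + 0.20² = 0.0081 + 0.0196 + 0.0529 + 0.0225 + 0.0361 + 0.0400 = 0.1792
O = 0.1307 / √(0.3174 × 0.1792) = 0.1307 / 0.23849 = 0.5480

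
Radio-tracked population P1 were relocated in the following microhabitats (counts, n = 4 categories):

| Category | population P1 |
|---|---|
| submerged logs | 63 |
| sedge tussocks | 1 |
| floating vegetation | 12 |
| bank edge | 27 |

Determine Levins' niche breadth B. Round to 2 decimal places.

Proportions for population P1 (n=103): 63/103=0.6117, 1/103=0.0097, 12/103=0.1165, 27/103=0.2621
Σpᵢ² = 0.6117² + 0.0097² + 0.1165² + 0.2621² = 0.374177 + 0.000094 + 0.013572 + 0.068696 = 0.456539
B = 1 / 0.456539 = 2.1904

2.19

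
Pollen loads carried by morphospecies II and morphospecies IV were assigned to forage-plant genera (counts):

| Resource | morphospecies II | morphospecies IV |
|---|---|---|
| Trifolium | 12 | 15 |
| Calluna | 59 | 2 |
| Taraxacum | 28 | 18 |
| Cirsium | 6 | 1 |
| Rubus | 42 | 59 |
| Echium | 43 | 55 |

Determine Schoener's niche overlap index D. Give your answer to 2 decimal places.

0.65

Proportions for morphospecies II (n=190): 12/190=0.0632, 59/190=0.3105, 28/190=0.1474, 6/190=0.0316, 42/190=0.2211, 43/190=0.2263
Proportions for morphospecies IV (n=150): 15/150=0.1000, 2/150=0.0133, 18/150=0.1200, 1/150=0.0067, 59/150=0.3933, 55/150=0.3667
Σ|p₁ᵢ − p₂ᵢ| = 0.0368 + 0.2972 + 0.0274 + 0.0249 + 0.1722 + 0.1404 = 0.6989
D = 1 − ½ × 0.6989 = 1 − 0.34945 = 0.65055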